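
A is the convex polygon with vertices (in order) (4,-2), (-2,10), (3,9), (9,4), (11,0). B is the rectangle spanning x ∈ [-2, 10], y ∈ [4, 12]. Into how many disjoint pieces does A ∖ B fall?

1

A ∖ B is a single connected region.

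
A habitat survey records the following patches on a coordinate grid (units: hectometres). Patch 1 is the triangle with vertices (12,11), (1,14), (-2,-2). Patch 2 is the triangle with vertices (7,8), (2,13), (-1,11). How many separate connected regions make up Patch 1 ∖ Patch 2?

1

Patch 1 ∖ Patch 2 is a single connected region.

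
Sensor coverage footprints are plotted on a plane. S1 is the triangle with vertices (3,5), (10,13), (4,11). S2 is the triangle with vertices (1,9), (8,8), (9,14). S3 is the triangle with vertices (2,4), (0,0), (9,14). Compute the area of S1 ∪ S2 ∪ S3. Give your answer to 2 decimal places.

28.36

By inclusion–exclusion:
Individual areas: |S1| = 17, |S2| = 21.5, |S3| = 4.
|S1∩S2| = 12.009.
|S1∩S3| = 2.0467.
|S2∩S3| = 0.8977.
|S1∩S2∩S3| = 0.8134.
|S1 ∪ S2 ∪ S3| = 42.5 − 14.9534 + 0.8134 = 28.36.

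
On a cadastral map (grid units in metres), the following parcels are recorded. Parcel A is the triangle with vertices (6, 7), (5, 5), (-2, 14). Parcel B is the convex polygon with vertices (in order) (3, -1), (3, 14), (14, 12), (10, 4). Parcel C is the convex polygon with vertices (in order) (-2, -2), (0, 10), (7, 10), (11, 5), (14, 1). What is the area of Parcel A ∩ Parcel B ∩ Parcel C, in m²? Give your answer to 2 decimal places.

The intersection is the polygon with vertices (3,7.571), (3,9.625), (6,7), (5,5).
By the shoelace formula its area is 6.37.

6.37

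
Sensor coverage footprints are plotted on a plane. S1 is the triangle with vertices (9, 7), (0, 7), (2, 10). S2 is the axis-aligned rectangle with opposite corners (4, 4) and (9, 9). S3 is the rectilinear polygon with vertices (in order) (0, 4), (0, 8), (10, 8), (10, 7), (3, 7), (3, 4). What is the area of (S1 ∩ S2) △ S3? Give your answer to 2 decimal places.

16.67

|S1 ∩ S2| = 5.3333.
|(S1 ∩ S2) ∩ S3| = 3.8333.
|(S1 ∩ S2) △ S3| = 5.3333 + 19 − 7.6667 = 16.67.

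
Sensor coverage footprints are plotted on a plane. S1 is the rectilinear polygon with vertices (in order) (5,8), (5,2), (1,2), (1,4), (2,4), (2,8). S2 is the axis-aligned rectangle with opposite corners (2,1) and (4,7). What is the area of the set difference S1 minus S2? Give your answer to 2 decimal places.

|S1| = 20, |S1∩S2| = 10.
|S1 ∖ S2| = |S1| − |S1∩S2| = 20 − 10 = 10.00.

10.00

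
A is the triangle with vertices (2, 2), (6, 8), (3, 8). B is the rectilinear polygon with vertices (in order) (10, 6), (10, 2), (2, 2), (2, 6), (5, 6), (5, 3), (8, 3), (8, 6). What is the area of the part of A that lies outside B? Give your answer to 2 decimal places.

|A| = 9, |A∩B| = 4.
|A ∖ B| = |A| − |A∩B| = 9 − 4 = 5.00.

5.00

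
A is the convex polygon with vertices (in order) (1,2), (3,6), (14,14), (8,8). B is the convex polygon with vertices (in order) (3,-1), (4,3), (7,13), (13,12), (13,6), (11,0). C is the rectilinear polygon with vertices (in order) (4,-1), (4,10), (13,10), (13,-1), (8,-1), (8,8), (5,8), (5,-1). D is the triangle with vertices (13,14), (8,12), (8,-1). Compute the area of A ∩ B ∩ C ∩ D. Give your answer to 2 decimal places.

The intersection is the polygon with vertices (8.5,10), (10,10), (8,8), (8,9.636).
By the shoelace formula its area is 1.91.

1.91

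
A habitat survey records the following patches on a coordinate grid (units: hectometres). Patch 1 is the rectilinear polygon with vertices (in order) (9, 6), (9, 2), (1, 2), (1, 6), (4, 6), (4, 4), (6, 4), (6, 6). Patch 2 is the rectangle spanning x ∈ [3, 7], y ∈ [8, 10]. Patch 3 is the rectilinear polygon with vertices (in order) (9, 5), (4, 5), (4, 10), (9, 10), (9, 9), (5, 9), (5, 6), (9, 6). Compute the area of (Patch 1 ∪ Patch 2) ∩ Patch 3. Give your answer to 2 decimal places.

7.00

|Patch 1 ∪ Patch 2| = 36.
|(Patch 1 ∪ Patch 2) ∩ Patch 3| = 7.00.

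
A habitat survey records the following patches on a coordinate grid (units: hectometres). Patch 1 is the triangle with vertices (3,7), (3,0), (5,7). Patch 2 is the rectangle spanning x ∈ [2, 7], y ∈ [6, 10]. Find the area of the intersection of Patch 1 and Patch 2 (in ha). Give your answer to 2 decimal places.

1.86

The intersection is the polygon with vertices (3,7), (5,7), (4.714,6), (3,6).
By the shoelace formula its area is 1.86.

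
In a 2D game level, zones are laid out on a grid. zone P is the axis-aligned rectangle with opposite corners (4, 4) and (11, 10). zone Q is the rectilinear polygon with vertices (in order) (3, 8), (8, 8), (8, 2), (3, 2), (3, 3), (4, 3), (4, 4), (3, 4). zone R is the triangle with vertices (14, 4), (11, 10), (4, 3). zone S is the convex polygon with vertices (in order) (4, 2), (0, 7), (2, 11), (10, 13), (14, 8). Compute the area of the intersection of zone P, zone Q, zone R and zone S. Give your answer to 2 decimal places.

The intersection is the polygon with vertices (5,4), (8,7), (8,4.4), (7.333,4).
By the shoelace formula its area is 4.37.

4.37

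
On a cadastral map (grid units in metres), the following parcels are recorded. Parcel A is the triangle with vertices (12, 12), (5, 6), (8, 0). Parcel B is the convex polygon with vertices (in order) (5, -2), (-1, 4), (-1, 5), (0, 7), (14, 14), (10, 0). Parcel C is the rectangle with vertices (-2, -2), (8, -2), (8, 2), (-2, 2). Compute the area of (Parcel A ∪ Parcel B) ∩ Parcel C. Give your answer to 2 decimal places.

18.20

The region (Parcel A ∪ Parcel B) ∩ Parcel C is the polygon with vertices (5,-2), (1,2), (8,2), (8,-0.8).
By the shoelace formula its area is 18.20.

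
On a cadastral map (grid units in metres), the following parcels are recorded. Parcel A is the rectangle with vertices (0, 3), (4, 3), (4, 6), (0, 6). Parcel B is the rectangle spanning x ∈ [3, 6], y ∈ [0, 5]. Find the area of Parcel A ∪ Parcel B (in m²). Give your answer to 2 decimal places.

By inclusion–exclusion:
Individual areas: |Parcel A| = 12, |Parcel B| = 15.
|Parcel A∩Parcel B|: x∈[3,4], y∈[3,5] → 1·2 = 2.
|Parcel A ∪ Parcel B| = 27 − 2 = 25.00.

25.00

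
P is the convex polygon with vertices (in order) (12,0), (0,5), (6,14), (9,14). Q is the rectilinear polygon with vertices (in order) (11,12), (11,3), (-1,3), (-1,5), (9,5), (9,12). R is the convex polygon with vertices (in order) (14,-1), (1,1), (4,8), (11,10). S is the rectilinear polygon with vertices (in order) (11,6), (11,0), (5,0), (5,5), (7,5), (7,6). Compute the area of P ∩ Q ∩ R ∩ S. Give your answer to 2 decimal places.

13.81

The intersection is the polygon with vertices (9,6), (10.714,6), (11,4.667), (11,3), (5,3), (5,5), (7,5), (9,5).
By the shoelace formula its area is 13.81.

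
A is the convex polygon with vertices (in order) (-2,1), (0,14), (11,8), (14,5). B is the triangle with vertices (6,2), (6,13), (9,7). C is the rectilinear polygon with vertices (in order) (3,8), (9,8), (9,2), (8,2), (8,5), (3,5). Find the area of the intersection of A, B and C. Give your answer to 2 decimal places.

The intersection is the polygon with vertices (9,7), (7.8,5), (6,5), (6,8), (8.5,8).
By the shoelace formula its area is 7.55.

7.55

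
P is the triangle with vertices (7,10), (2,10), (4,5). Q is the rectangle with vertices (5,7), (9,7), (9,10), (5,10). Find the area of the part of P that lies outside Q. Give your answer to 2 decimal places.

9.20

|P| = 12.5, |P∩Q| = 3.3.
|P ∖ Q| = |P| − |P∩Q| = 12.5 − 3.3 = 9.20.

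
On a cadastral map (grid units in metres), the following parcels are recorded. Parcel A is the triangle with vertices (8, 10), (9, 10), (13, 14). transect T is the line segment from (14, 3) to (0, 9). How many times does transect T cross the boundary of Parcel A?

0

The segment lies entirely outside Parcel A and never meets its boundary.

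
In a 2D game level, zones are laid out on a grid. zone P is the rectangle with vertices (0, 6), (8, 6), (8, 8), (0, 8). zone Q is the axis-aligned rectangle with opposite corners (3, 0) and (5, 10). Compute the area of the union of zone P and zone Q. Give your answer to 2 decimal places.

By inclusion–exclusion:
Individual areas: |zone P| = 16, |zone Q| = 20.
|zone P∩zone Q|: x∈[3,5], y∈[6,8] → 2·2 = 4.
|zone P ∪ zone Q| = 36 − 4 = 32.00.

32.00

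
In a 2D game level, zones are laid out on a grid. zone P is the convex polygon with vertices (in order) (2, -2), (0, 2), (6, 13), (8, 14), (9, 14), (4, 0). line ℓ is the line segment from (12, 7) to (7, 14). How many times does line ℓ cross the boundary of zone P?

2

The segment meets the boundary at (7.263,13.632), (8.333,12.133).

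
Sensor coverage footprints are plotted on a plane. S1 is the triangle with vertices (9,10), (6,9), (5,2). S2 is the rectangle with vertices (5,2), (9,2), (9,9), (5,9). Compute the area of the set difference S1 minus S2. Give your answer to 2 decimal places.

1.25

|S1| = 10, |S1∩S2| = 8.75.
|S1 ∖ S2| = |S1| − |S1∩S2| = 10 − 8.75 = 1.25.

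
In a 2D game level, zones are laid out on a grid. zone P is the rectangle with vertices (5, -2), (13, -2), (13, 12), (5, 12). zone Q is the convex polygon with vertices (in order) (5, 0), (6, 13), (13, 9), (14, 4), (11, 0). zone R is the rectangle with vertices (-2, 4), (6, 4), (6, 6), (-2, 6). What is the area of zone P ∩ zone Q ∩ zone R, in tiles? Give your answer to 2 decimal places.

The intersection is the polygon with vertices (5.462,6), (6,6), (6,4), (5.308,4).
By the shoelace formula its area is 1.23.

1.23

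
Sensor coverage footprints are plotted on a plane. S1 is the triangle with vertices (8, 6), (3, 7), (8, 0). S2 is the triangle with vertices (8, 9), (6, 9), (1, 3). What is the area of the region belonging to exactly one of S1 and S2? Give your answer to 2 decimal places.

19.22

|S1| = 15, |S2| = 6, |S1∩S2| = 0.8917.
|S1 △ S2| = |S1| + |S2| − 2·|S1∩S2| = 15 + 6 − 1.7835 = 19.22.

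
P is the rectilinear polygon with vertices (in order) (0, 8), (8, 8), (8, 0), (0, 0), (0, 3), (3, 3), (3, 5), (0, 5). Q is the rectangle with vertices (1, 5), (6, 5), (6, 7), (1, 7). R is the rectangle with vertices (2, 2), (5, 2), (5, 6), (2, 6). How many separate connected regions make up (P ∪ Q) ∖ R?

(P ∪ Q) ∖ R is a single connected region.

1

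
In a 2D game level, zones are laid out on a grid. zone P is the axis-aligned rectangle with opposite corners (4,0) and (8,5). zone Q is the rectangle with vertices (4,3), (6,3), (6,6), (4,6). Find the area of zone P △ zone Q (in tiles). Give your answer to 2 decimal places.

18.00

|zone P∩zone Q|: x∈[4,6], y∈[3,5] → 2·2 = 4.
|zone P △ zone Q| = |zone P| + |zone Q| − 2·|zone P∩zone Q| = 20 + 6 − 8 = 18.00.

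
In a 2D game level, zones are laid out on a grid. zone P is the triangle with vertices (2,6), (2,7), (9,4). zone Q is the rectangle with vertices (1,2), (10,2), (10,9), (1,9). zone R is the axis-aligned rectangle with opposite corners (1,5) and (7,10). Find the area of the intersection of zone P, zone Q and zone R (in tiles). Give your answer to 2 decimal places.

2.92

The intersection is the polygon with vertices (6.667,5), (5.5,5), (2,6), (2,7).
By the shoelace formula its area is 2.92.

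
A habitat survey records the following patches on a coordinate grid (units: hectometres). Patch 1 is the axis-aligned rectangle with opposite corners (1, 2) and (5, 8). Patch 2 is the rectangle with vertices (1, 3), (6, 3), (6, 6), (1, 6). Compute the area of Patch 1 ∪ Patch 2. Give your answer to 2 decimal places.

27.00

By inclusion–exclusion:
Individual areas: |Patch 1| = 24, |Patch 2| = 15.
|Patch 1∩Patch 2|: x∈[1,5], y∈[3,6] → 4·3 = 12.
|Patch 1 ∪ Patch 2| = 39 − 12 = 27.00.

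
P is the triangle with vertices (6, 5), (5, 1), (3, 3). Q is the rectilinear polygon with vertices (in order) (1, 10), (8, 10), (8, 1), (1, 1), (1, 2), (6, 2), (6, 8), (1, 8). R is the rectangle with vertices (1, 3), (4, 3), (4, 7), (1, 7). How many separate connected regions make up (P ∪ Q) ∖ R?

1

(P ∪ Q) ∖ R is a single connected region.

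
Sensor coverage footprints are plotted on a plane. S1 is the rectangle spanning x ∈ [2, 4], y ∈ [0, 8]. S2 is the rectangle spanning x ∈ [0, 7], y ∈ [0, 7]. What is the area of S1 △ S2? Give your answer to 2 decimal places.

|S1∩S2|: x∈[2,4], y∈[0,7] → 2·7 = 14.
|S1 △ S2| = |S1| + |S2| − 2·|S1∩S2| = 16 + 49 − 28 = 37.00.

37.00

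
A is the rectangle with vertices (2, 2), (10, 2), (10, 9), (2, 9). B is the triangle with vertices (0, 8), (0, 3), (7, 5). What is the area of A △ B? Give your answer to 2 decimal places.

55.64

|A| = 56, |B| = 17.5, |A∩B| = 8.9286.
|A △ B| = |A| + |B| − 2·|A∩B| = 56 + 17.5 − 17.8571 = 55.64.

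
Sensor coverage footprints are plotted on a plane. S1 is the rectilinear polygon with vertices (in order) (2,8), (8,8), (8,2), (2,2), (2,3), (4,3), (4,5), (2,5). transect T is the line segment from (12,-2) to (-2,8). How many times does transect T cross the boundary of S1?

The segment meets the boundary at (2,5.143), (2.2,5), (4,3.714), (6.4,2).

4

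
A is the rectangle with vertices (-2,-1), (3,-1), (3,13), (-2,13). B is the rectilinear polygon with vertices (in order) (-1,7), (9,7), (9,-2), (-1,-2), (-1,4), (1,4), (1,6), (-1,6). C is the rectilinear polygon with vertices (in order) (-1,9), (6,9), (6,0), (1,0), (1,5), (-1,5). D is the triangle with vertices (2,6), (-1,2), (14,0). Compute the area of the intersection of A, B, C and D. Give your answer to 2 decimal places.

7.88

The intersection is the polygon with vertices (3,1.467), (1,1.733), (1,4), (1,4.667), (2,6), (3,5.5).
By the shoelace formula its area is 7.88.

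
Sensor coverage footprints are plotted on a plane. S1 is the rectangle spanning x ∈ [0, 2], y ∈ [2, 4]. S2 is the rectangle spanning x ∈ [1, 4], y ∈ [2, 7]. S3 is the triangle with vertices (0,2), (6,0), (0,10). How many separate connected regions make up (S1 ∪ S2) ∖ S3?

1

(S1 ∪ S2) ∖ S3 is a single connected region.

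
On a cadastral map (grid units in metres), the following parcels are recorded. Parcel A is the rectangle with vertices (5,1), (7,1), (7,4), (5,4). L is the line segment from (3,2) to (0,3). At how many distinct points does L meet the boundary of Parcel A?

The segment lies entirely outside Parcel A and never meets its boundary.

0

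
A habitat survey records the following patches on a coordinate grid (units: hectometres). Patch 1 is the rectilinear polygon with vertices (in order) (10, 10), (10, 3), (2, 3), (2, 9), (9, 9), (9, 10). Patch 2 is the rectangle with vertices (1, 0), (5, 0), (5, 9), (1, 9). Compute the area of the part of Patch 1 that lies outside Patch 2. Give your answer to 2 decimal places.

|Patch 1| = 49, |Patch 1∩Patch 2| = 18.
|Patch 1 ∖ Patch 2| = |Patch 1| − |Patch 1∩Patch 2| = 49 − 18 = 31.00.

31.00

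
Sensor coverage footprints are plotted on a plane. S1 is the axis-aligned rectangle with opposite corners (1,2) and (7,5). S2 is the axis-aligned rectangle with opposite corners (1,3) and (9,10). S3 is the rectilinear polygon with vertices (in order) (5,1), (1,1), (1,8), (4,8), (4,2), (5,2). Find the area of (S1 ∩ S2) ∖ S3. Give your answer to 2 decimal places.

|S1 ∩ S2| = 12.
|(S1 ∩ S2) ∩ S3| = 6.
|(S1 ∩ S2) ∖ S3| = 12 − 6 = 6.00.

6.00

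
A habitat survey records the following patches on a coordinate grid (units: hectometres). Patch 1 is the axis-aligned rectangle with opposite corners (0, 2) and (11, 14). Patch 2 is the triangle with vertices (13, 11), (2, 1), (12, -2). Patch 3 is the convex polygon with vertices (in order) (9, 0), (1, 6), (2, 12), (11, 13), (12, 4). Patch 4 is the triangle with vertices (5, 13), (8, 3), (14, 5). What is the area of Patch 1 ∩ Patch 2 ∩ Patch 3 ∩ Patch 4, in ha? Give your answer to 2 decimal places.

The intersection is the polygon with vertices (10.157,8.416), (11,7.667), (11,4), (8,3), (7.186,5.714).
By the shoelace formula its area is 13.72.

13.72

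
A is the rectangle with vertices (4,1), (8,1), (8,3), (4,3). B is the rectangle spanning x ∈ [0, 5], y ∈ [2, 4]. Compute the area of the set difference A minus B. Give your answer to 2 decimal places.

7.00

|A∩B|: x∈[4,5], y∈[2,3] → 1·1 = 1.
|A| = 8.
|A ∖ B| = |A| − |A∩B| = 8 − 1 = 7.00.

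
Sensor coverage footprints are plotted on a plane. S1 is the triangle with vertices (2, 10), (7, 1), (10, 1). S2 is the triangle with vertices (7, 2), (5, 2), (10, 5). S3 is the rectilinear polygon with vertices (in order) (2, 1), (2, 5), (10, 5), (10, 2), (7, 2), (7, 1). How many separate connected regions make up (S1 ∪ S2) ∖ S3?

(S1 ∪ S2) ∖ S3 splits into 2 disjoint pieces (area 4.1667, area 2.5556).

2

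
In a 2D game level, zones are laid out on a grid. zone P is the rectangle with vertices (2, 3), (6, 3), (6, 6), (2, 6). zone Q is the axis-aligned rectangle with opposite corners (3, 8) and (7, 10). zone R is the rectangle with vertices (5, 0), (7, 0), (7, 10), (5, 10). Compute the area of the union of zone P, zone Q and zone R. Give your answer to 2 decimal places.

By inclusion–exclusion:
Individual areas: |zone P| = 12, |zone Q| = 8, |zone R| = 20.
|zone P∩zone Q| = 0 (no overlap).
|zone P∩zone R|: x∈[5,6], y∈[3,6] → 1·3 = 3.
|zone Q∩zone R|: x∈[5,7], y∈[8,10] → 2·2 = 4.
|zone P∩zone Q∩zone R| = 0.
|zone P ∪ zone Q ∪ zone R| = 40 − 7 + 0 = 33.00.

33.00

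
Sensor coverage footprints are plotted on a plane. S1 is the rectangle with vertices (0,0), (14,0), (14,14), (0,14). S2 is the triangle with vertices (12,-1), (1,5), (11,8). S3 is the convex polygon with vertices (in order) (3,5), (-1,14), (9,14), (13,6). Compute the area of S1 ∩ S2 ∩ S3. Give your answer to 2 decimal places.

The intersection is the polygon with vertices (11,8), (11.242,5.824), (3,5), (2.765,5.529).
By the shoelace formula its area is 11.54.

11.54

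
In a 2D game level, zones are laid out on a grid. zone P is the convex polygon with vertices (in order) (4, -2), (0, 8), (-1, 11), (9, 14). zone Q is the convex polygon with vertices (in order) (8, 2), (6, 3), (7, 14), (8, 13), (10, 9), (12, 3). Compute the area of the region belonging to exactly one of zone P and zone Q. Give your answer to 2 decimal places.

100.03

|zone P| = 73.5, |zone Q| = 41, |zone P∩zone Q| = 7.2357.
|zone P △ zone Q| = |zone P| + |zone Q| − 2·|zone P∩zone Q| = 73.5 + 41 − 14.4715 = 100.03.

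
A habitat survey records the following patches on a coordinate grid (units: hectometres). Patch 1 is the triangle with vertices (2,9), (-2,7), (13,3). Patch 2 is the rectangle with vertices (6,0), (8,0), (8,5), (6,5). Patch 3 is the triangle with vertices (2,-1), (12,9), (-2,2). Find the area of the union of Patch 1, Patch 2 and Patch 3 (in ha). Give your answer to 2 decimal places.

By inclusion–exclusion:
Individual areas: |Patch 1| = 23, |Patch 2| = 10, |Patch 3| = 35.
|Patch 1∩Patch 2| = 0.8.
|Patch 1∩Patch 3| = 3.8587.
|Patch 2∩Patch 3| = 2.
|Patch 1∩Patch 2∩Patch 3| = 0.6246.
|Patch 1 ∪ Patch 2 ∪ Patch 3| = 68 − 6.6587 + 0.6246 = 61.97.

61.97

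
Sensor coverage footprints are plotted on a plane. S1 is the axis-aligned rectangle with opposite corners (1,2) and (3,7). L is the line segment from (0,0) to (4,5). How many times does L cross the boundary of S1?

The segment meets the boundary at (3,3.75), (1.6,2).

2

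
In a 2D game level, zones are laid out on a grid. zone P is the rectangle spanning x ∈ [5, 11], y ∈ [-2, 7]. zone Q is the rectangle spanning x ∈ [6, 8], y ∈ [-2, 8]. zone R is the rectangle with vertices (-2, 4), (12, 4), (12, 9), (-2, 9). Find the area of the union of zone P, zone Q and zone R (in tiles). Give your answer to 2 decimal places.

By inclusion–exclusion:
Individual areas: |zone P| = 54, |zone Q| = 20, |zone R| = 70.
|zone P∩zone Q|: x∈[6,8], y∈[-2,7] → 2·9 = 18.
|zone P∩zone R|: x∈[5,11], y∈[4,7] → 6·3 = 18.
|zone Q∩zone R|: x∈[6,8], y∈[4,8] → 2·4 = 8.
|zone P∩zone Q∩zone R| = 6.
|zone P ∪ zone Q ∪ zone R| = 144 − 44 + 6 = 106.00.

106.00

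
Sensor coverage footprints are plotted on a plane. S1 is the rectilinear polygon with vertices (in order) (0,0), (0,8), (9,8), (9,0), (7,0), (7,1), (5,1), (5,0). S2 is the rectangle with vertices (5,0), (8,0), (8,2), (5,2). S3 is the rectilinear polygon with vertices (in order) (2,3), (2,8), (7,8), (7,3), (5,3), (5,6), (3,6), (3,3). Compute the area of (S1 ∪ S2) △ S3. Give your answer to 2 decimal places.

|S1 ∪ S2| = 72.
|(S1 ∪ S2) ∩ S3| = 19.
|(S1 ∪ S2) △ S3| = 72 + 19 − 38 = 53.00.

53.00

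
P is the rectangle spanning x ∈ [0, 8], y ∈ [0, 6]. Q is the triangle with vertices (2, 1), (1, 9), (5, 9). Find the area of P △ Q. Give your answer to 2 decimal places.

|P| = 48, |Q| = 16, |P∩Q| = 6.25.
|P △ Q| = |P| + |Q| − 2·|P∩Q| = 48 + 16 − 12.5 = 51.50.

51.50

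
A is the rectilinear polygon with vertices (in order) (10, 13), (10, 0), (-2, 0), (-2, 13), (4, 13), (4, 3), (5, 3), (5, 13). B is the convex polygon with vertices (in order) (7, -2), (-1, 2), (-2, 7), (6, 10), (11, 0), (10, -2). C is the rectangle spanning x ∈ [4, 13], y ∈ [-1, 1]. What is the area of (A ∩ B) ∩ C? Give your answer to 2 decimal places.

6.00

The region (A ∩ B) ∩ C is the polygon with vertices (4,0), (4,1), (10,1), (10,0).
By the shoelace formula its area is 6.00.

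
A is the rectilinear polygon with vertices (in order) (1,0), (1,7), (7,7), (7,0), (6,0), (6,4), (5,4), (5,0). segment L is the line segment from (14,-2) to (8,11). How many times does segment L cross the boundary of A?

The segment lies entirely outside A and never meets its boundary.

0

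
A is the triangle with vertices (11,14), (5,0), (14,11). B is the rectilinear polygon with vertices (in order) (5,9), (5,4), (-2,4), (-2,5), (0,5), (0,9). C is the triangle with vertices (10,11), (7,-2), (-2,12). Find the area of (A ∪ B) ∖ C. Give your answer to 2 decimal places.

29.79

|A ∪ B| = 57.
|(A ∪ B) ∩ C| = 27.2096.
|(A ∪ B) ∖ C| = 57 − 27.2096 = 29.79.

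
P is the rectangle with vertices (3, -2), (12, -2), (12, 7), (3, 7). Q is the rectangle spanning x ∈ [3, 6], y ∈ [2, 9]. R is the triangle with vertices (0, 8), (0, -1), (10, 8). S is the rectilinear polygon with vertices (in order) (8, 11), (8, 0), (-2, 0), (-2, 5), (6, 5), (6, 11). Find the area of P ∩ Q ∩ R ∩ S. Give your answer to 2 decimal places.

5.80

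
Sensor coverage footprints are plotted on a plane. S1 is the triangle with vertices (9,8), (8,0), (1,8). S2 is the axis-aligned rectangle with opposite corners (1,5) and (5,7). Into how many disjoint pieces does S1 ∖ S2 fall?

1

S1 ∖ S2 is a single connected region.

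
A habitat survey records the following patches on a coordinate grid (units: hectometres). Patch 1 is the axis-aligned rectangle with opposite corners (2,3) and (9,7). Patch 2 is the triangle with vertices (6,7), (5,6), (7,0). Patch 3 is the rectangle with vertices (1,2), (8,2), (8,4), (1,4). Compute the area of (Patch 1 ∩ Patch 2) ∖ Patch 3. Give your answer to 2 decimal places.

2.48

|Patch 1 ∩ Patch 2| = 3.1429.
|(Patch 1 ∩ Patch 2) ∩ Patch 3| = 0.6667.
|(Patch 1 ∩ Patch 2) ∖ Patch 3| = 3.1429 − 0.6667 = 2.48.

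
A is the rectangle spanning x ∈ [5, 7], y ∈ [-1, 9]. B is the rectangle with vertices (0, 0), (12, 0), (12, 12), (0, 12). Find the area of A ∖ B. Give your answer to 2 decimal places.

2.00

|A∩B|: x∈[5,7], y∈[0,9] → 2·9 = 18.
|A| = 20.
|A ∖ B| = |A| − |A∩B| = 20 − 18 = 2.00.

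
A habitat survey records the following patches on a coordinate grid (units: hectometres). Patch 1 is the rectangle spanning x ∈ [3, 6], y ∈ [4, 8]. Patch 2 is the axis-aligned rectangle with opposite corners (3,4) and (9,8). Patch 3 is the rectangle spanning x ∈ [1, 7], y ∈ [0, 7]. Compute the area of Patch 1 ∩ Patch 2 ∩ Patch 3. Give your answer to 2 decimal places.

9.00

The intersection is the polygon with vertices (3,4), (3,7), (6,7), (6,4).
By the shoelace formula its area is 9.00.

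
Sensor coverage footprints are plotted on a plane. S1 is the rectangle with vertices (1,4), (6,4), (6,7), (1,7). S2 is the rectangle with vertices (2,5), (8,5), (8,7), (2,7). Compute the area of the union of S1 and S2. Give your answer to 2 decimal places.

By inclusion–exclusion:
Individual areas: |S1| = 15, |S2| = 12.
|S1∩S2|: x∈[2,6], y∈[5,7] → 4·2 = 8.
|S1 ∪ S2| = 27 − 8 = 19.00.

19.00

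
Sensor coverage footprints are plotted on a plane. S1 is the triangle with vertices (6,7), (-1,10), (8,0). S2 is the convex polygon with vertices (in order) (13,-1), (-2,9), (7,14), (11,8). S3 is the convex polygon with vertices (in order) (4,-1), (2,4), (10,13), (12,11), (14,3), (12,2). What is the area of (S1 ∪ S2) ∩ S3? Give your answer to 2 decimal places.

|S1 ∪ S2| = 99.7053.
|(S1 ∪ S2) ∩ S3| = 54.36.

54.36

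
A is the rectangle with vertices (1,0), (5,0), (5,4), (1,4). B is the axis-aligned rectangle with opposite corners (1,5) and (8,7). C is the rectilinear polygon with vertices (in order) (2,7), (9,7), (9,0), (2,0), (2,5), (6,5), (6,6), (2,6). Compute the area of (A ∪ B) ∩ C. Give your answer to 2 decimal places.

|A ∪ B| = 30.
|(A ∪ B) ∩ C| = 20.00.

20.00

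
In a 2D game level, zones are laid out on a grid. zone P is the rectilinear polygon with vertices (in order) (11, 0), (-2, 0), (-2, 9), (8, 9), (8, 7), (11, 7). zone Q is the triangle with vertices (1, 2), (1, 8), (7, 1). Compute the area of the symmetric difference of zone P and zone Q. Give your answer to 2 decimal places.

|zone P| = 111, |zone Q| = 18, |zone P∩zone Q| = 18.
|zone P △ zone Q| = |zone P| + |zone Q| − 2·|zone P∩zone Q| = 111 + 18 − 36 = 93.00.

93.00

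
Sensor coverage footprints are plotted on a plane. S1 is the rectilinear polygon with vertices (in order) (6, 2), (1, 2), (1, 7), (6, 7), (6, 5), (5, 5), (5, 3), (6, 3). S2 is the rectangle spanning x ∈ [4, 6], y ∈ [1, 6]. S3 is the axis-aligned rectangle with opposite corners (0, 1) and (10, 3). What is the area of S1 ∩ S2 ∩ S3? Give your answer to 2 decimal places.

2.00

The intersection is the polygon with vertices (4,3), (5,3), (6,3), (6,2), (4,2).
By the shoelace formula its area is 2.00.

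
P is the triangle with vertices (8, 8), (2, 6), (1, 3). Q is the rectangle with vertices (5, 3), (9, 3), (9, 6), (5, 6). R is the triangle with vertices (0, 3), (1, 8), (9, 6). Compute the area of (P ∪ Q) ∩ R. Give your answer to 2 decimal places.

9.49

|P ∪ Q| = 19.9857.
|(P ∪ Q) ∩ R| = 9.49.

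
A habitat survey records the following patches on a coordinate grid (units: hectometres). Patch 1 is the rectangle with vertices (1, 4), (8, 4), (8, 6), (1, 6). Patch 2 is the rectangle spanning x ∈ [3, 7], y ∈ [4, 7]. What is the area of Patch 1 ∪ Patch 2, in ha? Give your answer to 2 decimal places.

18.00

By inclusion–exclusion:
Individual areas: |Patch 1| = 14, |Patch 2| = 12.
|Patch 1∩Patch 2|: x∈[3,7], y∈[4,6] → 4·2 = 8.
|Patch 1 ∪ Patch 2| = 26 − 8 = 18.00.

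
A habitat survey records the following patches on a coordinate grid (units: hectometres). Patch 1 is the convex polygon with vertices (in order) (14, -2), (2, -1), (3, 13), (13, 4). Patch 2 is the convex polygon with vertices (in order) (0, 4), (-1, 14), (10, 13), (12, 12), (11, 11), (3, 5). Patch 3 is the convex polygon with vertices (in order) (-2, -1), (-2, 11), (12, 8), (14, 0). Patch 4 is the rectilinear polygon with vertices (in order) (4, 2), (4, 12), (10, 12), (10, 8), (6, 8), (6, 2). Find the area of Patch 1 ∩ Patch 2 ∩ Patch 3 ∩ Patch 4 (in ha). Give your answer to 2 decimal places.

The intersection is the polygon with vertices (7,8), (6,8), (6,7.25), (4,5.75), (4,9.714), (7.479,8.969), (7.848,8.636).
By the shoelace formula its area is 7.69.

7.69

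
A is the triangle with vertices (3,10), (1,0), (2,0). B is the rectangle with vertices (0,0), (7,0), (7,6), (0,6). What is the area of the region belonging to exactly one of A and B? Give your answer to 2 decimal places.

|A| = 5, |B| = 42, |A∩B| = 4.2.
|A △ B| = |A| + |B| − 2·|A∩B| = 5 + 42 − 8.4 = 38.60.

38.60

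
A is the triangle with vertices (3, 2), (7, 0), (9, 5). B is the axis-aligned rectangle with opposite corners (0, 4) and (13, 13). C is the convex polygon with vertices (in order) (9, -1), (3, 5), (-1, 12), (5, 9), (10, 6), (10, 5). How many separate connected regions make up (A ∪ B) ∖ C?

(A ∪ B) ∖ C splits into 3 disjoint pieces (area 5.1429, area 11.375, area 68.3333).

3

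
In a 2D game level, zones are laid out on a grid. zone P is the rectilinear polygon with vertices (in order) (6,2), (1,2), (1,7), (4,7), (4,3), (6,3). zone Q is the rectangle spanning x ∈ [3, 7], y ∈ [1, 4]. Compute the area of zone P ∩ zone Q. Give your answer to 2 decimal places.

4.00

The intersection is the polygon with vertices (3,2), (3,4), (4,4), (4,3), (6,3), (6,2).
By the shoelace formula its area is 4.00.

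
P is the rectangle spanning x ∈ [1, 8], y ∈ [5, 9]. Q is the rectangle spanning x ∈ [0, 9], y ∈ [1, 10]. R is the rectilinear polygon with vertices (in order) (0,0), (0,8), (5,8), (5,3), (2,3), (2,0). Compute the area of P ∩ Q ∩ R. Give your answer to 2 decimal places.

12.00

The intersection is the polygon with vertices (1,8), (5,8), (5,5), (1,5).
By the shoelace formula its area is 12.00.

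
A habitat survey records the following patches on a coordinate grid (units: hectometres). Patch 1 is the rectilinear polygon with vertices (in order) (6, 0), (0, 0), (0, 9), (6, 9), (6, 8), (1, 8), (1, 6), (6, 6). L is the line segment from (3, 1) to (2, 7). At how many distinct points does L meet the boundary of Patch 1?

1

The segment meets the boundary at (2.167,6).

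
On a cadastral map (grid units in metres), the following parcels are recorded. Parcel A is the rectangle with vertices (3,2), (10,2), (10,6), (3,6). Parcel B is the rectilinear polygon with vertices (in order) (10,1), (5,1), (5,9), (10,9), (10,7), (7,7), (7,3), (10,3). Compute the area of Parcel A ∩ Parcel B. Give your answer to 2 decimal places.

11.00

The intersection is the polygon with vertices (10,2), (5,2), (5,6), (7,6), (7,3), (10,3).
By the shoelace formula its area is 11.00.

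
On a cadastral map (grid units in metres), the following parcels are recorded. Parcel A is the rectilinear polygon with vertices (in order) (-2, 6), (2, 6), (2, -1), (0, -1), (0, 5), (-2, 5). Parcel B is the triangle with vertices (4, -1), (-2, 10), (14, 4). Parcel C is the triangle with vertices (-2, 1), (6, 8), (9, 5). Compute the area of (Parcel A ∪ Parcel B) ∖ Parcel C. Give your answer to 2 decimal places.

|Parcel A ∪ Parcel B| = 82.9697.
|(Parcel A ∪ Parcel B) ∩ Parcel C| = 20.267.
|(Parcel A ∪ Parcel B) ∖ Parcel C| = 82.9697 − 20.267 = 62.70.

62.70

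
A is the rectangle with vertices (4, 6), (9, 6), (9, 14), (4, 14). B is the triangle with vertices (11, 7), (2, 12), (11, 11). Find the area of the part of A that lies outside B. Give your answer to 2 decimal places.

|A| = 40, |A∩B| = 10.
|A ∖ B| = |A| − |A∩B| = 40 − 10 = 30.00.

30.00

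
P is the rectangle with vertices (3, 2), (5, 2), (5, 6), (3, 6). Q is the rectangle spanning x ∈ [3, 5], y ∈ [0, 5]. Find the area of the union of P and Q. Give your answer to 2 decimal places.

12.00

By inclusion–exclusion:
Individual areas: |P| = 8, |Q| = 10.
|P∩Q|: x∈[3,5], y∈[2,5] → 2·3 = 6.
|P ∪ Q| = 18 − 6 = 12.00.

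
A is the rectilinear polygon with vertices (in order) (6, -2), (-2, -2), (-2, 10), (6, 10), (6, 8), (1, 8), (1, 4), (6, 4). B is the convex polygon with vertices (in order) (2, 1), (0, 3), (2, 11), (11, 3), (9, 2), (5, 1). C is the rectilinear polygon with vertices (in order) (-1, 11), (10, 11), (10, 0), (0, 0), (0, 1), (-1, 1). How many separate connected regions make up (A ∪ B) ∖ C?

2

(A ∪ B) ∖ C splits into 2 disjoint pieces (area 27, area 0.6944).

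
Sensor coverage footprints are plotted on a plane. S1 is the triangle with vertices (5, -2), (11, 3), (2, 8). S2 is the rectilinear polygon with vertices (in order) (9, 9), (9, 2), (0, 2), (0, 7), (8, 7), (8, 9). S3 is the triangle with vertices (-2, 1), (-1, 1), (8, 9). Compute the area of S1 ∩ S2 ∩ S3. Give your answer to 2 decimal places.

0.70

The intersection is the polygon with vertices (2.919,4.936), (4.803,6.443), (5,6.333), (3.026,4.579).
By the shoelace formula its area is 0.70.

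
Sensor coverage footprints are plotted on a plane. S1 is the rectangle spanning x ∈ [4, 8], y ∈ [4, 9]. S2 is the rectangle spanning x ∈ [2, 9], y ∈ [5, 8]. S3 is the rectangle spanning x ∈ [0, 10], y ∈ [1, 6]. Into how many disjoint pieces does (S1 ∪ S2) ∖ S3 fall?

(S1 ∪ S2) ∖ S3 is a single connected region.

1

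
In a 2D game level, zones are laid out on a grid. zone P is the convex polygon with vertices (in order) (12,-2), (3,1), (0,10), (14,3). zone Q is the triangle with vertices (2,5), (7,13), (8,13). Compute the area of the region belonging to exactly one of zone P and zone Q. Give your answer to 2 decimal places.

|zone P| = 78, |zone Q| = 4, |zone P∩zone Q| = 0.5541.
|zone P △ zone Q| = |zone P| + |zone Q| − 2·|zone P∩zone Q| = 78 + 4 − 1.1082 = 80.89.

80.89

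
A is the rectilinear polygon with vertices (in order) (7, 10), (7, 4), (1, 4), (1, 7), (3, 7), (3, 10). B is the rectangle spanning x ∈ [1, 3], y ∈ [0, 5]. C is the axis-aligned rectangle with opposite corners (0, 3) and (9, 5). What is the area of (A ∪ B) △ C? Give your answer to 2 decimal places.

|A ∪ B| = 38.
|(A ∪ B) ∩ C| = 8.
|(A ∪ B) △ C| = 38 + 18 − 16 = 40.00.

40.00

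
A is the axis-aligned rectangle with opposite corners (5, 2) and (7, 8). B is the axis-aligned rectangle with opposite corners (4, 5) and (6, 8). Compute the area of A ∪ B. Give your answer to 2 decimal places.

15.00

By inclusion–exclusion:
Individual areas: |A| = 12, |B| = 6.
|A∩B|: x∈[5,6], y∈[5,8] → 1·3 = 3.
|A ∪ B| = 18 − 3 = 15.00.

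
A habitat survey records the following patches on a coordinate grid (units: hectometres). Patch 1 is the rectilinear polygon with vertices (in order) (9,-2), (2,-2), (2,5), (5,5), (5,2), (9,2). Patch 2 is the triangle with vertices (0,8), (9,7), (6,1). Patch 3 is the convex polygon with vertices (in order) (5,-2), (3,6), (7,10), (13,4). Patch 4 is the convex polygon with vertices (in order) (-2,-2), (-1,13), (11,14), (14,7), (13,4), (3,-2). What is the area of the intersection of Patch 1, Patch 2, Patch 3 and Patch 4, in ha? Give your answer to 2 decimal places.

3.74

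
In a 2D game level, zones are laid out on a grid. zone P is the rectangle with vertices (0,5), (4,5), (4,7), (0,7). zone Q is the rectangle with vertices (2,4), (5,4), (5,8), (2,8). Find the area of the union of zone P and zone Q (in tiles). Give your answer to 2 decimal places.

By inclusion–exclusion:
Individual areas: |zone P| = 8, |zone Q| = 12.
|zone P∩zone Q|: x∈[2,4], y∈[5,7] → 2·2 = 4.
|zone P ∪ zone Q| = 20 − 4 = 16.00.

16.00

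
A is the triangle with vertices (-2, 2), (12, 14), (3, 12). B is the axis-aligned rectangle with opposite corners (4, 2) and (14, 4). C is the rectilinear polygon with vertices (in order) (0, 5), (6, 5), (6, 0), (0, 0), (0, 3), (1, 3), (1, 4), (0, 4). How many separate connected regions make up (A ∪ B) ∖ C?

(A ∪ B) ∖ C splits into 2 disjoint pieces (area 39.0833, area 16).

2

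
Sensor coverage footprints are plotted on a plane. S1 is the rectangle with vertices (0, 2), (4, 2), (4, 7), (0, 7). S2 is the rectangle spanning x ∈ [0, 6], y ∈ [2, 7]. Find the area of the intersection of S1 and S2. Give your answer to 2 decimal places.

20.00

|S1∩S2|: x∈[0,4], y∈[2,7] → 4·5 = 20.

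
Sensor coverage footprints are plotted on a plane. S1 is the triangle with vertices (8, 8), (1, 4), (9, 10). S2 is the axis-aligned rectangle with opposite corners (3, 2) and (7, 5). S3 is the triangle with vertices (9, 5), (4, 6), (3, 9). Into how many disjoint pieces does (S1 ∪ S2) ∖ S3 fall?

(S1 ∪ S2) ∖ S3 splits into 3 disjoint pieces (area 0.8481, area 2.9581, area 12).

3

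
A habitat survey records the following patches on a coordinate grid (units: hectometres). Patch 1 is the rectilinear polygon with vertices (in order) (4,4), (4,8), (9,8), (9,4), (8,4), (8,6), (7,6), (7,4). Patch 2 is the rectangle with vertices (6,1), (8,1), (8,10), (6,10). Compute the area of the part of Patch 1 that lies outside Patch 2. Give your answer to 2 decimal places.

|Patch 1| = 18, |Patch 1∩Patch 2| = 6.
|Patch 1 ∖ Patch 2| = |Patch 1| − |Patch 1∩Patch 2| = 18 − 6 = 12.00.

12.00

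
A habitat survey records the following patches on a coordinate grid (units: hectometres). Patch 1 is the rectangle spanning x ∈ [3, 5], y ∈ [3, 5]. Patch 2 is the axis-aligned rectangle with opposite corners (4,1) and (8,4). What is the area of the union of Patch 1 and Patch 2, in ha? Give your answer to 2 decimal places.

By inclusion–exclusion:
Individual areas: |Patch 1| = 4, |Patch 2| = 12.
|Patch 1∩Patch 2|: x∈[4,5], y∈[3,4] → 1·1 = 1.
|Patch 1 ∪ Patch 2| = 16 − 1 = 15.00.

15.00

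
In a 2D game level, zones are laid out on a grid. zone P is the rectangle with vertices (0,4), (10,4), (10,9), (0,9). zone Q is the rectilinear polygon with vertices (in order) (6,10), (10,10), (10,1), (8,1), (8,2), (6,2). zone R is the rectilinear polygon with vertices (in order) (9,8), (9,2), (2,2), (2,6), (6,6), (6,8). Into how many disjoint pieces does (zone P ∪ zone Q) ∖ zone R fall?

(zone P ∪ zone Q) ∖ zone R is a single connected region.

1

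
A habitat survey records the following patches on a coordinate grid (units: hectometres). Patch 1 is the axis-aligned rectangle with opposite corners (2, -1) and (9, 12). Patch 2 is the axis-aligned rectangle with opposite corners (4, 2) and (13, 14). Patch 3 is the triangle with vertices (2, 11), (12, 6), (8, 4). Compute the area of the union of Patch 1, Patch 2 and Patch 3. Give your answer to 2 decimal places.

149.00

By inclusion–exclusion:
Individual areas: |Patch 1| = 91, |Patch 2| = 108, |Patch 3| = 20.
|Patch 1∩Patch 2|: x∈[4,9], y∈[2,12] → 5·10 = 50.
|Patch 1∩Patch 3| = 15.5.
|Patch 2∩Patch 3| = 18.6667.
|Patch 1∩Patch 2∩Patch 3| = 14.1667.
|Patch 1 ∪ Patch 2 ∪ Patch 3| = 219 − 84.1667 + 14.1667 = 149.00.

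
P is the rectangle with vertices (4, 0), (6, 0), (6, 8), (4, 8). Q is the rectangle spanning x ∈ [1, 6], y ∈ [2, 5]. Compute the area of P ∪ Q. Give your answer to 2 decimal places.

By inclusion–exclusion:
Individual areas: |P| = 16, |Q| = 15.
|P∩Q|: x∈[4,6], y∈[2,5] → 2·3 = 6.
|P ∪ Q| = 31 − 6 = 25.00.

25.00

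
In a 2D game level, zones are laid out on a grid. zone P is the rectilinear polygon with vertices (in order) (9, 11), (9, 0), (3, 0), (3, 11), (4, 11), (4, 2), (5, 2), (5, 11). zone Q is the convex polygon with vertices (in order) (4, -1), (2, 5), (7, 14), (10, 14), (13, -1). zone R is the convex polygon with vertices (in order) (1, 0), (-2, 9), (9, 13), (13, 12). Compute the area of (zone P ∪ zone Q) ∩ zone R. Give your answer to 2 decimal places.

47.88

|zone P ∪ zone Q| = 118.0667.
|(zone P ∪ zone Q) ∩ zone R| = 47.88.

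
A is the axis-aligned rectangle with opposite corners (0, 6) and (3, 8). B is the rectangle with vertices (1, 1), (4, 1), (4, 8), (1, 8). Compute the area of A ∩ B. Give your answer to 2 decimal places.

|A∩B|: x∈[1,3], y∈[6,8] → 2·2 = 4.

4.00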